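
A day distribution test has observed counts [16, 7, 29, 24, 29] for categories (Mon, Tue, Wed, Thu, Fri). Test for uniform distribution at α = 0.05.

Expected = 21 each. χ² = Σ(O-E)²/E = 17.048. df = 4, critical value = 9.488. Reject H₀.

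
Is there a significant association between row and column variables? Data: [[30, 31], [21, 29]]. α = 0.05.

χ² = 0.57. df = 1, critical = 3.841. Fail to reject H₀. No evidence of dependence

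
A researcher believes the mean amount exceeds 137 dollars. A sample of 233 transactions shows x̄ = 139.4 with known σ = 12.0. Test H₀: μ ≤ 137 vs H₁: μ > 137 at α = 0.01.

z = 3.053. Critical value: 2.33. Reject H₀.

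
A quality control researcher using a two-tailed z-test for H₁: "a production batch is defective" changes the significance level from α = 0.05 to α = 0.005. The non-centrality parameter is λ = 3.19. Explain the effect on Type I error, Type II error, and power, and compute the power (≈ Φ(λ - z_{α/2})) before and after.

Decreasing α from 0.05 to 0.005:
• Type I error rate decreases (α is the Type I rate by definition).
• Critical value moves from z_{α/2} = 1.96 to 2.807, so power = Φ(λ - z_{α/2}) goes from Φ(3.19 - 1.96) = 0.891 to Φ(3.19 - 2.807) = 0.649.
• Type II error rate β = 1 - power therefore increases (0.109 → 0.351).
Appropriate when false positives are costly — here, scrapping a good batch — wasted material and cost for no reason.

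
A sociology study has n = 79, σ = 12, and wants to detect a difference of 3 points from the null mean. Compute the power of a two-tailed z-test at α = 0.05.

SE = σ/√n = 12/√79 = 1.35. Non-centrality λ = d/SE = 3/1.35 = 2.222. Power ≈ Φ(λ - z_{α/2}) = Φ(2.222 - 1.96) = Φ(0.262) = 0.603.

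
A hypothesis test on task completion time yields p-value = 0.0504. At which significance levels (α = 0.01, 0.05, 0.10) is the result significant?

p = 0.0504. Significant at: α = 0.1.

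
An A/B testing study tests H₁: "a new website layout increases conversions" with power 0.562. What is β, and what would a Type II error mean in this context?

β = 1 - power = 1 - 0.562 = 0.438. A Type II error is failing to reject H₀ when H₀ is false (false negative) — here, failing to conclude that a new website layout increases conversions when in fact it is true. Consequence: discarding a layout that would have improved conversions — lost revenue.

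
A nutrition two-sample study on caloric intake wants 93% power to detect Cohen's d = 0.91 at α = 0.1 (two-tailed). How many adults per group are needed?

z_{α/2} = 1.645, z_β = Φ⁻¹(0.93) = 1.476. For large effect (d = 0.91): n per group = 2(z_{α/2} + z_β)²/d² = 2(1.645 + 1.476)²/0.91² = 23.5 → 24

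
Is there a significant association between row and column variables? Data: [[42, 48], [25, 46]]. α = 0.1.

χ² = 2.144. df = 1, critical = 2.706. Fail to reject H₀. No evidence of dependence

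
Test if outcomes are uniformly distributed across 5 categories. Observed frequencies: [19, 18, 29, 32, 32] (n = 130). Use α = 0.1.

Expected = 26 each. χ² = Σ(O-E)²/E = 7.462. df = 4, critical value = 7.779. Fail to reject H₀.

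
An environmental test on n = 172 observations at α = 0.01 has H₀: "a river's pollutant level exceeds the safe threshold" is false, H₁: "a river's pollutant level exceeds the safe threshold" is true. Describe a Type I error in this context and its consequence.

Type I error: rejecting H₀ when it is true — concluding that a river's pollutant level exceeds the safe threshold when in fact it is not. Consequence: shutting down a compliant factory unnecessarily.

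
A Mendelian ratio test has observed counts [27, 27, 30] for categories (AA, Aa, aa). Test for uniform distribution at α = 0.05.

Expected = 28 each. χ² = Σ(O-E)²/E = 0.214. df = 2, critical value = 5.991. Fail to reject H₀.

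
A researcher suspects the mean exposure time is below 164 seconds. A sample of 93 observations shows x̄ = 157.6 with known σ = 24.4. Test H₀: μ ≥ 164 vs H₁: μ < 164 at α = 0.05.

z = -2.529. Critical value: -1.645. Reject H₀.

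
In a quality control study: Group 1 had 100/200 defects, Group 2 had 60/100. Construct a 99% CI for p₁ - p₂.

p̂₁ = 0.5, p̂₂ = 0.6. Difference = -0.1. CI = (-0.256, 0.056)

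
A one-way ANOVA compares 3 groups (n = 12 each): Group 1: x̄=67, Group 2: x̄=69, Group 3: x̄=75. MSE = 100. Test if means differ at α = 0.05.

Grand mean = 70.33. SS_between = 416.0, MS_between = 208.0. F = 2.08, F_crit ≈ 3.285. Fail to reject H₀.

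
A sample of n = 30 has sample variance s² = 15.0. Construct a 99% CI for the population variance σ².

df = 29. χ²_{0.005} = 52.336, χ²_{0.995} = 13.121. CI for σ² = ((n-1)s²/χ²_{α/2}, (n-1)s²/χ²_{1-α/2}) = (29·15.0/52.336, 29·15.0/13.121) = (8.31, 33.15)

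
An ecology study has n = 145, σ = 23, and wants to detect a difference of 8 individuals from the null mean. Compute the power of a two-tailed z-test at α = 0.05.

SE = σ/√n = 23/√145 = 1.91. Non-centrality λ = d/SE = 8/1.91 = 4.188. Power ≈ Φ(λ - z_{α/2}) = Φ(4.188 - 1.96) = Φ(2.228) = 0.987.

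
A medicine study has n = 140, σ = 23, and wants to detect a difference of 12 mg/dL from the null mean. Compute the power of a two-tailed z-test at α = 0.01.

SE = σ/√n = 23/√140 = 1.944. Non-centrality λ = d/SE = 12/1.944 = 6.173. Power ≈ Φ(λ - z_{α/2}) = Φ(6.173 - 2.576) = Φ(3.597) = 1.0.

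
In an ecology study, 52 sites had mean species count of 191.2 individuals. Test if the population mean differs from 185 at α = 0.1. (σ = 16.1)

z = (x̄ - μ₀)/(σ/√n) = (191.2 - 185)/(16.1/√52) = 2.777. Critical value: ±1.645. Since |2.777| > 1.645, Reject H₀.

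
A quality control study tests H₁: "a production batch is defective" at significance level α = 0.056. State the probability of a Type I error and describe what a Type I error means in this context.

P(Type I error) = α = 0.056. A Type I error is rejecting H₀ when H₀ is actually true (false positive) — here, concluding that a production batch is defective when in fact this is not the case. Consequence: scrapping a good batch — wasted material and cost for no reason.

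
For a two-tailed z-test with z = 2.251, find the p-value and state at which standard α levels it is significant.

p = 2·P(Z > |2.251|) = 2·(1 - Φ(2.251)) ≈ 0.0244. Significant at α = 0.1; Significant at α = 0.05.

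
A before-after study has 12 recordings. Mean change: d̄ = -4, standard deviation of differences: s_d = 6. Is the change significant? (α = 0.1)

t = d̄/(s_d/√n) = -4/(6/√12) = -2.309. df = 11, critical t = ±1.796. Reject H₀.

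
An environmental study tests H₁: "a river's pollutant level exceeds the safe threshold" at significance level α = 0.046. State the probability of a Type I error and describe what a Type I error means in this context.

P(Type I error) = α = 0.046. A Type I error is rejecting H₀ when H₀ is actually true (false positive) — here, concluding that a river's pollutant level exceeds the safe threshold when in fact this is not the case. Consequence: shutting down a compliant factory unnecessarily.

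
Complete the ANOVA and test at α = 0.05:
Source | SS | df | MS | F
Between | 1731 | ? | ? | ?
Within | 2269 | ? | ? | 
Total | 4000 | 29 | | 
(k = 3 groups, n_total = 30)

df_between = 2, df_within = 27. MS_between = 865.5, MS_within = 84.04. F = 10.299, F_crit ≈ 3.354. Reject H₀.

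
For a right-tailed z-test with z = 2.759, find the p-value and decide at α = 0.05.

p = P(Z > 2.759) = 1 - Φ(2.759) ≈ 0.0029. Since p < 0.05, reject H₀ (significant) at α = 0.05.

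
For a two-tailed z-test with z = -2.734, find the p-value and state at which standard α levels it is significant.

p = 2·P(Z > |-2.734|) = 2·(1 - Φ(2.734)) ≈ 0.0063. Significant at α = 0.1; Significant at α = 0.05; Significant at α = 0.01.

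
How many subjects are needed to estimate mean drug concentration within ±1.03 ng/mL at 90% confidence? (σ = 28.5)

n = (z*σ/E)² = (1.645×28.5/1.03)² = 2071.8 → n = 2072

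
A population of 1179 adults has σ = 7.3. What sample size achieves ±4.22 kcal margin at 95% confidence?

Without FPC: n₀ = (1.96×7.3/4.22)² = 11.496. With FPC: n = n₀N/(n₀+N-1) = 11.4 → n = 12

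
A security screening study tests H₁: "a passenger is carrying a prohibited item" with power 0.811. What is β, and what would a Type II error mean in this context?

β = 1 - power = 1 - 0.811 = 0.189. A Type II error is failing to reject H₀ when H₀ is false (false negative) — here, failing to conclude that a passenger is carrying a prohibited item when in fact it is true. Consequence: letting a prohibited item through — security breach.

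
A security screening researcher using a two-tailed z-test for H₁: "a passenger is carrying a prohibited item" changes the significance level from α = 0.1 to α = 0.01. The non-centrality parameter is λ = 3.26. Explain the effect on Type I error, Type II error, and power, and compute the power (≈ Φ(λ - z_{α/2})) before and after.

Decreasing α from 0.1 to 0.01:
• Type I error rate decreases (α is the Type I rate by definition).
• Critical value moves from z_{α/2} = 1.645 to 2.576, so power = Φ(λ - z_{α/2}) goes from Φ(3.26 - 1.645) = 0.947 to Φ(3.26 - 2.576) = 0.753.
• Type II error rate β = 1 - power therefore increases (0.053 → 0.247).
Appropriate when false positives are costly — here, detaining an innocent passenger — delay and inconvenience.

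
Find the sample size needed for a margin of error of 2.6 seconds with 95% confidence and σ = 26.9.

n = (z*σ/E)² = (1.96×26.9/2.6)² = 411.2 → n = 412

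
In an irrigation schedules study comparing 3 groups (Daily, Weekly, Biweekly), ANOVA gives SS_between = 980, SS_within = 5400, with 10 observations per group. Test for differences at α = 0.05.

df_between = 2, df_within = 27. F = MS_between/MS_within = 490.0/200.0 = 2.45. F_crit ≈ 3.354. Fail to reject H₀.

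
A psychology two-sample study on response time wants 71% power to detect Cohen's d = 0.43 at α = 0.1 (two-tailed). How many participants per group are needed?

z_{α/2} = 1.645, z_β = Φ⁻¹(0.71) = 0.553. For small effect (d = 0.43): n per group = 2(z_{α/2} + z_β)²/d² = 2(1.645 + 0.553)²/0.43² = 52.3 → 53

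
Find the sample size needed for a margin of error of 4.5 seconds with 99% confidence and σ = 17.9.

n = (z*σ/E)² = (2.576×17.9/4.5)² = 105.0 → n = 105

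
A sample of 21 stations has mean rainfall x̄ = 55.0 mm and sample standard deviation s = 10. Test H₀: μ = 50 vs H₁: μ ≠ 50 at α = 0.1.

t = (x̄ - μ₀)/(s/√n) = (55.0 - 50)/(10/√21) = 2.291. df = 20, critical t = ±1.725. Reject H₀.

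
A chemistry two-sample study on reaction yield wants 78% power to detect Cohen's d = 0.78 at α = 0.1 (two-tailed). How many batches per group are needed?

z_{α/2} = 1.645, z_β = Φ⁻¹(0.78) = 0.772. For medium effect (d = 0.78): n per group = 2(z_{α/2} + z_β)²/d² = 2(1.645 + 0.772)²/0.78² = 19.2 → 20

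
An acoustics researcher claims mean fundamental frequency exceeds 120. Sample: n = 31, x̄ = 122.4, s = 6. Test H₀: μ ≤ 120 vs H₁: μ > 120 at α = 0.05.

t = (122.4 - 120)/(6/√31) = 2.227, df = 30. Critical t = 1.697. Reject H₀.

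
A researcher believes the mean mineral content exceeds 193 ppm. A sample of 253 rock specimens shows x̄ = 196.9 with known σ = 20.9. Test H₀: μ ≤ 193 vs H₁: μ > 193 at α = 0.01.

z = 2.968. Critical value: 2.33. Reject H₀.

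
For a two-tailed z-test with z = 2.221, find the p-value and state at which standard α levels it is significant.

p = 2·P(Z > |2.221|) = 2·(1 - Φ(2.221)) ≈ 0.0264. Significant at α = 0.1; Significant at α = 0.05.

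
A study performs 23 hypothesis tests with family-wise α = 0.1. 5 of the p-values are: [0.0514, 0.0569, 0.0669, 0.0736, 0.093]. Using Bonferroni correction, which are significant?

Bonferroni α = 0.1/23 = 0.00435. None of the given p-values are significant.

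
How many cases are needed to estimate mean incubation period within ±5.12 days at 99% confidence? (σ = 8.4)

n = (z*σ/E)² = (2.576×8.4/5.12)² = 17.9 → n = 18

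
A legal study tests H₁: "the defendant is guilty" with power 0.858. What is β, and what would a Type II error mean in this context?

β = 1 - power = 1 - 0.858 = 0.142. A Type II error is failing to reject H₀ when H₀ is false (false negative) — here, failing to conclude that the defendant is guilty when in fact it is true. Consequence: acquitting a guilty person.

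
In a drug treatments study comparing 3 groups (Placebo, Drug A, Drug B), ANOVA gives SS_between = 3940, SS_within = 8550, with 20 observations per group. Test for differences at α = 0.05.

df_between = 2, df_within = 57. F = MS_between/MS_within = 1970.0/150.0 = 13.133. F_crit ≈ 3.159. Reject H₀. At least one mean differs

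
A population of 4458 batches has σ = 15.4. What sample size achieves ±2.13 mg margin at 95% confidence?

Without FPC: n₀ = (1.96×15.4/2.13)² = 200.814. With FPC: n = n₀N/(n₀+N-1) = 192.2 → n = 193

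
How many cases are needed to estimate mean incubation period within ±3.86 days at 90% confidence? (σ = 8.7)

n = (z*σ/E)² = (1.645×8.7/3.86)² = 13.7 → n = 14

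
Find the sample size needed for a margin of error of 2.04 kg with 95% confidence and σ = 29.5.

n = (z*σ/E)² = (1.96×29.5/2.04)² = 803.3 → n = 804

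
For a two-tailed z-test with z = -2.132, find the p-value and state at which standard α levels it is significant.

p = 2·P(Z > |-2.132|) = 2·(1 - Φ(2.132)) ≈ 0.033. Significant at α = 0.1; Significant at α = 0.05.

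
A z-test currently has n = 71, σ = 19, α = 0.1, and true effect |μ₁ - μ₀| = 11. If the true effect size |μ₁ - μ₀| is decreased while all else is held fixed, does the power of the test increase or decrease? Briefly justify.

Power decreases: a smaller true effect decreases the non-centrality λ = |μ₁ - μ₀|/(σ/√n).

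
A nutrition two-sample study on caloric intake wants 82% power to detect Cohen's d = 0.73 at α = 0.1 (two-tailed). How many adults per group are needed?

z_{α/2} = 1.645, z_β = Φ⁻¹(0.82) = 0.915. For medium effect (d = 0.73): n per group = 2(z_{α/2} + z_β)²/d² = 2(1.645 + 0.915)²/0.73² = 24.6 → 25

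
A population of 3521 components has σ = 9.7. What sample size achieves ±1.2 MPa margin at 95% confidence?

Without FPC: n₀ = (1.96×9.7/1.2)² = 251.011. With FPC: n = n₀N/(n₀+N-1) = 234.4 → n = 235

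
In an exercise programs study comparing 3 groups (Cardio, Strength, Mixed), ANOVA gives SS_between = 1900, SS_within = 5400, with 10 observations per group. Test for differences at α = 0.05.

df_between = 2, df_within = 27. F = MS_between/MS_within = 950.0/200.0 = 4.75. F_crit ≈ 3.354. Reject H₀. At least one mean differs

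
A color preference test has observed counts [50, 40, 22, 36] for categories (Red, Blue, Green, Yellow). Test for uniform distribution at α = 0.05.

Expected = 37 each. χ² = Σ(O-E)²/E = 10.919. df = 3, critical value = 7.815. Reject H₀.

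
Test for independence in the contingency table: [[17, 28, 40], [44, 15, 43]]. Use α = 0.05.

χ² = 14.564. df = 2, critical = 5.991. Reject H₀. Variables are dependent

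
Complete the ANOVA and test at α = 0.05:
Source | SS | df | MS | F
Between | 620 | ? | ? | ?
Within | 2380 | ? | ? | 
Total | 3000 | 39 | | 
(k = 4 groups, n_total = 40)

df_between = 3, df_within = 36. MS_between = 206.67, MS_within = 66.11. F = 3.126, F_crit ≈ 2.866. Reject H₀.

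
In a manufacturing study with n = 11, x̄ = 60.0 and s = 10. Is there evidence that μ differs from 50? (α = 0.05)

t = (x̄ - μ₀)/(s/√n) = (60.0 - 50)/(10/√11) = 3.317. df = 10, critical t = ±2.228. Reject H₀.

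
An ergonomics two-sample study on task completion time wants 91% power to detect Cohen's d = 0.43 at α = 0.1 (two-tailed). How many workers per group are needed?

z_{α/2} = 1.645, z_β = Φ⁻¹(0.91) = 1.341. For small effect (d = 0.43): n per group = 2(z_{α/2} + z_β)²/d² = 2(1.645 + 1.341)²/0.43² = 96.4 → 97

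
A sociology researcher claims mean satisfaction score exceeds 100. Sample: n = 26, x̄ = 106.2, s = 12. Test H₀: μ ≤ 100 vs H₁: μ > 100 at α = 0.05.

t = (106.2 - 100)/(12/√26) = 2.634, df = 25. Critical t = 1.708. Reject H₀.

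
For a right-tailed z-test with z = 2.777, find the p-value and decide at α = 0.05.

p = P(Z > 2.777) = 1 - Φ(2.777) ≈ 0.0027. Since p < 0.05, reject H₀ (significant) at α = 0.05.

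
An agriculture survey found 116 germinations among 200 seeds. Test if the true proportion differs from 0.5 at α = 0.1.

p̂ = 0.58, p₀ = 0.5. z = (p̂ - p₀)/√(p₀(1-p₀)/n) = 2.263. Critical: ±1.645. Reject H₀.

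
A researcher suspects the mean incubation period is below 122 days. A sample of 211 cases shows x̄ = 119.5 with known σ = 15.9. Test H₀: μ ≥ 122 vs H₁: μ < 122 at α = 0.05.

z = -2.284. Critical value: -1.645. Reject H₀.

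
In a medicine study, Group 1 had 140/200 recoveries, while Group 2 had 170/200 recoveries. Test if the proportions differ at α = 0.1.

p̂₁ = 0.7, p̂₂ = 0.85, pooled p̂ = 0.775. z = -3.592. Critical: ±1.645. Reject H₀.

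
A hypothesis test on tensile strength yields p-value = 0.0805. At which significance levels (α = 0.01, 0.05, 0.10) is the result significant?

p = 0.0805. Significant at: α = 0.1.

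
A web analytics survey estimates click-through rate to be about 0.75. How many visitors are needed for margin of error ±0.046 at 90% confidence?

n = z²p(1-p)/E² = 1.645²×0.75×0.25/0.046² = 239.8 → n = 240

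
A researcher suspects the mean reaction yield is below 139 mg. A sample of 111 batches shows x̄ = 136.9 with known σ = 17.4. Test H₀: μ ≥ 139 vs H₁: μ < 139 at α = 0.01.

z = -1.272. Critical value: -2.33. Fail to reject H₀.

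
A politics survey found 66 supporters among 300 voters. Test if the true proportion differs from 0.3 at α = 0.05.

p̂ = 0.22, p₀ = 0.3. z = (p̂ - p₀)/√(p₀(1-p₀)/n) = -3.024. Critical: ±1.96. Reject H₀.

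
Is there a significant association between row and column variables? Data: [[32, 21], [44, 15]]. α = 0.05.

χ² = 2.581. df = 1, critical = 3.841. Fail to reject H₀. No evidence of dependence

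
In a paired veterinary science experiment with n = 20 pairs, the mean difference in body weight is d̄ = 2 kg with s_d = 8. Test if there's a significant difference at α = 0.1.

t = d̄/(s_d/√n) = 2/(8/√20) = 1.118. df = 19, critical t = ±1.729. Fail to reject H₀.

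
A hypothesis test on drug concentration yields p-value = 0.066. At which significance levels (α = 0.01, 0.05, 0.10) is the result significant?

p = 0.066. Significant at: α = 0.1.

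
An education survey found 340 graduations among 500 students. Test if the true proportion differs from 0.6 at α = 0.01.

p̂ = 0.68, p₀ = 0.6. z = (p̂ - p₀)/√(p₀(1-p₀)/n) = 3.651. Critical: ±2.576. Reject H₀.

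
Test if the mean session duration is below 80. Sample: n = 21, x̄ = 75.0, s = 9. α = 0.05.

t = (75.0 - 80)/(9/√21) = -2.546, df = 20. Critical t = -1.725. Reject H₀.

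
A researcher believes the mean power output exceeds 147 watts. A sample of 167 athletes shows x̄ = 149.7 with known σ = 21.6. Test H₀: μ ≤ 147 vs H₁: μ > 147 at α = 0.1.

z = 1.615. Critical value: 1.28. Reject H₀.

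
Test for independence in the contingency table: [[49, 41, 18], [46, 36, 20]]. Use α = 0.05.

χ² = 0.354. df = 2, critical = 5.991. Fail to reject H₀. No evidence of dependence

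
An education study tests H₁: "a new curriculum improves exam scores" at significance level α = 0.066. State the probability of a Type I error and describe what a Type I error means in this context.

P(Type I error) = α = 0.066. A Type I error is rejecting H₀ when H₀ is actually true (false positive) — here, concluding that a new curriculum improves exam scores when in fact this is not the case. Consequence: adopting a curriculum that gives no real benefit — disruption for nothing.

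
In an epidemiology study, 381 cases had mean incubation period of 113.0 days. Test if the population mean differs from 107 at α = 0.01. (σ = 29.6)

z = (x̄ - μ₀)/(σ/√n) = (113.0 - 107)/(29.6/√381) = 3.957. Critical value: ±2.576. Since |3.957| > 2.576, Reject H₀.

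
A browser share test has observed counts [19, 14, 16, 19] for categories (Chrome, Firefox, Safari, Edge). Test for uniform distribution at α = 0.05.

Expected = 17 each. χ² = Σ(O-E)²/E = 1.059. df = 3, critical value = 7.815. Fail to reject H₀.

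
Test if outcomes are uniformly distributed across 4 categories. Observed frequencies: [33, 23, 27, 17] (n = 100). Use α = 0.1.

Expected = 25 each. χ² = Σ(O-E)²/E = 5.44. df = 3, critical value = 6.251. Fail to reject H₀.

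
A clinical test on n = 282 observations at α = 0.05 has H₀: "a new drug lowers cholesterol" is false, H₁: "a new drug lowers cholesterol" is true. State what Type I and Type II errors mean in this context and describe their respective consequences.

Type I (false positive): concluding that a new drug lowers cholesterol when it is not — approving an ineffective drug — patients take a useless medication and may skip effective alternatives. Type II (false negative): failing to conclude that a new drug lowers cholesterol when it is — shelving an effective drug — patients miss out on a treatment that would have helped. Which is costlier depends on domain priorities and is a judgement call rather than a statistical fact.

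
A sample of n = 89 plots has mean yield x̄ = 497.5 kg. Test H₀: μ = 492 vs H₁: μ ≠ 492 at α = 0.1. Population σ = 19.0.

z = (x̄ - μ₀)/(σ/√n) = (497.5 - 492)/(19.0/√89) = 2.731. Critical value: ±1.645. Since |2.731| > 1.645, Reject H₀.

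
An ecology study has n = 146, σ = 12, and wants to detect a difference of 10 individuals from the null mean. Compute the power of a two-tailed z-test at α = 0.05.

SE = σ/√n = 12/√146 = 0.993. Non-centrality λ = d/SE = 10/0.993 = 10.069. Power ≈ Φ(λ - z_{α/2}) = Φ(10.069 - 1.96) = Φ(8.109) = 1.0.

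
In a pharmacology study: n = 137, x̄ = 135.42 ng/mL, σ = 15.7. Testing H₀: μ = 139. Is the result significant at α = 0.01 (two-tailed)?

z = (135.42 - 139)/(15.7/√137) = -2.669. Since |z| > 2.576, significant at α = 0.01.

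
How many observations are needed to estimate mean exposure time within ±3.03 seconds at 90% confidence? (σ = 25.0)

n = (z*σ/E)² = (1.645×25.0/3.03)² = 184.2 → n = 185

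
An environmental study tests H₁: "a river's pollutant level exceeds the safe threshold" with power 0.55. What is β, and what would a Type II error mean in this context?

β = 1 - power = 1 - 0.55 = 0.45. A Type II error is failing to reject H₀ when H₀ is false (false negative) — here, failing to conclude that a river's pollutant level exceeds the safe threshold when in fact it is true. Consequence: allowing unsafe pollution to continue.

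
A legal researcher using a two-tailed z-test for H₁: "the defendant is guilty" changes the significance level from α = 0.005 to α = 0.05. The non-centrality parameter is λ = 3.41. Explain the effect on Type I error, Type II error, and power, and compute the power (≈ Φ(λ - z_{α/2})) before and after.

Increasing α from 0.005 to 0.05:
• Type I error rate increases (α is the Type I rate by definition).
• Critical value moves from z_{α/2} = 2.807 to 1.96, so power = Φ(λ - z_{α/2}) goes from Φ(3.41 - 2.807) = 0.727 to Φ(3.41 - 1.96) = 0.926.
• Type II error rate β = 1 - power therefore decreases (0.273 → 0.074).
Appropriate when false negatives are costly — here, acquitting a guilty person.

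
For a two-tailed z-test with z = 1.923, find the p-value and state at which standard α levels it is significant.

p = 2·P(Z > |1.923|) = 2·(1 - Φ(1.923)) ≈ 0.0545. Significant at α = 0.1.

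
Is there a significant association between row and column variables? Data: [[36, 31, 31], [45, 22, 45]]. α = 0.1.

χ² = 4.193. df = 2, critical = 4.605. Fail to reject H₀. No evidence of dependence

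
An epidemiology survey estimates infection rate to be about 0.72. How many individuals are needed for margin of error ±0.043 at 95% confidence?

n = z²p(1-p)/E² = 1.96²×0.72×0.28/0.043² = 418.9 → n = 419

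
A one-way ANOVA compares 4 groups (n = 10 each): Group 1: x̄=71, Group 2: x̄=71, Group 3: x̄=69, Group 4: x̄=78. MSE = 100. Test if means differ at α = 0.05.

Grand mean = 72.25. SS_between = 467.5, MS_between = 155.83. F = 1.558, F_crit ≈ 2.866. Fail to reject H₀.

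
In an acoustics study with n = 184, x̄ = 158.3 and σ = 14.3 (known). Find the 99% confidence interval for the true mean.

CI = x̄ ± z*(σ/√n) = 158.3 ± 2.576(14.3/√184) = 158.3 ± 2.72 = (155.58, 161.02)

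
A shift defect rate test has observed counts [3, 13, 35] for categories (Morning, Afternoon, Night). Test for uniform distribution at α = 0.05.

Expected = 17 each. χ² = Σ(O-E)²/E = 31.529. df = 2, critical value = 5.991. Reject H₀.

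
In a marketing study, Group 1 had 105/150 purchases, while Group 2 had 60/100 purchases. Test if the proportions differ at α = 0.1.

p̂₁ = 0.7, p̂₂ = 0.6, pooled p̂ = 0.66. z = 1.635. Critical: ±1.645. Fail to reject H₀.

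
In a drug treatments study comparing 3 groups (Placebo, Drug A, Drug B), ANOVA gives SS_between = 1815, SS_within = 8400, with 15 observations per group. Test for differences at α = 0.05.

df_between = 2, df_within = 42. F = MS_between/MS_within = 907.5/200.0 = 4.537. F_crit ≈ 3.22. Reject H₀. At least one mean differs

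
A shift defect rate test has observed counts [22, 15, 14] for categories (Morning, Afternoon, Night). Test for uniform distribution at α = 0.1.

Expected = 17 each. χ² = Σ(O-E)²/E = 2.235. df = 2, critical value = 4.605. Fail to reject H₀.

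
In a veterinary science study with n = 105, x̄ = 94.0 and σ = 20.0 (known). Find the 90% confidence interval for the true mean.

CI = x̄ ± z*(σ/√n) = 94.0 ± 1.645(20.0/√105) = 94.0 ± 3.21 = (90.79, 97.21)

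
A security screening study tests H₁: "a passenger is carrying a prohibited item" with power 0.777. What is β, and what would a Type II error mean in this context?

β = 1 - power = 1 - 0.777 = 0.223. A Type II error is failing to reject H₀ when H₀ is false (false negative) — here, failing to conclude that a passenger is carrying a prohibited item when in fact it is true. Consequence: letting a prohibited item through — security breach.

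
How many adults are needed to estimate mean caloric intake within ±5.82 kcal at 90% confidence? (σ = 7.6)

n = (z*σ/E)² = (1.645×7.6/5.82)² = 4.6 → n = 5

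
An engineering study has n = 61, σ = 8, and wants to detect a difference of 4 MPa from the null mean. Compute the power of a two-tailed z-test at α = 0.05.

SE = σ/√n = 8/√61 = 1.024. Non-centrality λ = d/SE = 4/1.024 = 3.905. Power ≈ Φ(λ - z_{α/2}) = Φ(3.905 - 1.96) = Φ(1.945) = 0.974.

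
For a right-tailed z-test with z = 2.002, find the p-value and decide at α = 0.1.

p = P(Z > 2.002) = 1 - Φ(2.002) ≈ 0.0226. Since p < 0.1, reject H₀ (significant) at α = 0.1.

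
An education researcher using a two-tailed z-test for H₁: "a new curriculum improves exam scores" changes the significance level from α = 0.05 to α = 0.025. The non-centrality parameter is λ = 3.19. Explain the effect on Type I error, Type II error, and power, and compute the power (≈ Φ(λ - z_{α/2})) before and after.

Decreasing α from 0.05 to 0.025:
• Type I error rate decreases (α is the Type I rate by definition).
• Critical value moves from z_{α/2} = 1.96 to 2.241, so power = Φ(λ - z_{α/2}) goes from Φ(3.19 - 1.96) = 0.891 to Φ(3.19 - 2.241) = 0.829.
• Type II error rate β = 1 - power therefore increases (0.109 → 0.171).
Appropriate when false positives are costly — here, adopting a curriculum that gives no real benefit — disruption for nothing.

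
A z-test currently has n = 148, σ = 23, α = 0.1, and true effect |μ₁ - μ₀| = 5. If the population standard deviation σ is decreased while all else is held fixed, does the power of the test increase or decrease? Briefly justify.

Power increases: a smaller σ shrinks the standard error σ/√n, moving the sampling distribution under H₁ further from the critical value.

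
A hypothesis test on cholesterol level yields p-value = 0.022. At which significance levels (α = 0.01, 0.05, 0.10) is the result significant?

p = 0.022. Significant at: α = 0.05, 0.1.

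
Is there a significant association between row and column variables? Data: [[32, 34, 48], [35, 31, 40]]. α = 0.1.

χ² = 0.71. df = 2, critical = 4.605. Fail to reject H₀. No evidence of dependence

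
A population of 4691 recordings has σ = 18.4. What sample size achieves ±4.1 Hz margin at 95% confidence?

Without FPC: n₀ = (1.96×18.4/4.1)² = 77.371. With FPC: n = n₀N/(n₀+N-1) = 76.1 → n = 77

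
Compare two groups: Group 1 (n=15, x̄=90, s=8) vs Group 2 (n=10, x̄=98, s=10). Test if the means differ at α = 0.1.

Pooled sp = 8.84. t = -2.218, df = 23. Critical t = ±1.714. Reject H₀.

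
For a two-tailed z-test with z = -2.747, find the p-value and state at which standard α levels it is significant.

p = 2·P(Z > |-2.747|) = 2·(1 - Φ(2.747)) ≈ 0.006. Significant at α = 0.1; Significant at α = 0.05; Significant at α = 0.01.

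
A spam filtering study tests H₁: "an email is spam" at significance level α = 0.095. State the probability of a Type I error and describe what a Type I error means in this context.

P(Type I error) = α = 0.095. A Type I error is rejecting H₀ when H₀ is actually true (false positive) — here, concluding that an email is spam when in fact this is not the case. Consequence: a legitimate email is sent to the spam folder and the user misses it.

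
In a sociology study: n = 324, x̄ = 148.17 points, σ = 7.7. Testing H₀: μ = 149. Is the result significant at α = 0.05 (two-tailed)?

z = (148.17 - 149)/(7.7/√324) = -1.94. Since |z| ≤ 1.96, not significant at α = 0.05.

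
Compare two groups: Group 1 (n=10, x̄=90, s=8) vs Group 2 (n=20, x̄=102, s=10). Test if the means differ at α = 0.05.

Pooled sp = 9.4. t = -3.295, df = 28. Critical t = ±2.048. Reject H₀.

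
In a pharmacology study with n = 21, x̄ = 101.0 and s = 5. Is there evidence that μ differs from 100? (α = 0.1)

t = (x̄ - μ₀)/(s/√n) = (101.0 - 100)/(5/√21) = 0.917. df = 20, critical t = ±1.725. Fail to reject H₀.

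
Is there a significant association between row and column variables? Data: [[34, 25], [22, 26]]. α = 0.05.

χ² = 1.476. df = 1, critical = 3.841. Fail to reject H₀. No evidence of dependence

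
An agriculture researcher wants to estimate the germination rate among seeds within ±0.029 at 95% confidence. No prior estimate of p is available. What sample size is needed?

Conservative approach: use p = 0.5 (maximizes p(1-p) = 0.25). n = z²(0.25)/E² = 1.96²×0.25/0.029² = 1142.0 → n = 1142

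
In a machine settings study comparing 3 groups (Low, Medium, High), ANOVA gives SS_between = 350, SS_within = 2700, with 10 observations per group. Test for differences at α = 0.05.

df_between = 2, df_within = 27. F = MS_between/MS_within = 175.0/100.0 = 1.75. F_crit ≈ 3.354. Fail to reject H₀.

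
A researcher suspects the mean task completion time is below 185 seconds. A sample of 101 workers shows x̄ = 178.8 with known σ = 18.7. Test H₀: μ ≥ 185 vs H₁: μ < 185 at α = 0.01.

z = -3.332. Critical value: -2.33. Reject H₀.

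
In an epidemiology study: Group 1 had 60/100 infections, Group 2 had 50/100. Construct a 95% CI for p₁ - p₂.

p̂₁ = 0.6, p̂₂ = 0.5. Difference = 0.1. CI = (-0.037, 0.237)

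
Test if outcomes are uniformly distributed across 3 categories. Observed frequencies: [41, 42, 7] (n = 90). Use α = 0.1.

Expected = 30 each. χ² = Σ(O-E)²/E = 26.467. df = 2, critical value = 4.605. Reject H₀.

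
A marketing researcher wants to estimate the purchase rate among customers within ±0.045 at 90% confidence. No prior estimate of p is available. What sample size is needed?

Conservative approach: use p = 0.5 (maximizes p(1-p) = 0.25). n = z²(0.25)/E² = 1.645²×0.25/0.045² = 334.1 → n = 335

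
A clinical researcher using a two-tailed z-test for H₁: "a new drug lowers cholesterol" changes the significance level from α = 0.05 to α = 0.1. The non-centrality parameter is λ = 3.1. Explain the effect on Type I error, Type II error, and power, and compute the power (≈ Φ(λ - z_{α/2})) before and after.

Increasing α from 0.05 to 0.1:
• Type I error rate increases (α is the Type I rate by definition).
• Critical value moves from z_{α/2} = 1.96 to 1.645, so power = Φ(λ - z_{α/2}) goes from Φ(3.1 - 1.96) = 0.873 to Φ(3.1 - 1.645) = 0.927.
• Type II error rate β = 1 - power therefore decreases (0.127 → 0.073).
Appropriate when false negatives are costly — here, shelving an effective drug — patients miss out on a treatment that would have helped.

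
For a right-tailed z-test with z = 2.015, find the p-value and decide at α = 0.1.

p = P(Z > 2.015) = 1 - Φ(2.015) ≈ 0.022. Since p < 0.1, reject H₀ (significant) at α = 0.1.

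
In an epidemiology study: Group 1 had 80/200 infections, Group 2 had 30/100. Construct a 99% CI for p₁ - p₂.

p̂₁ = 0.4, p̂₂ = 0.3. Difference = 0.1. CI = (-0.048, 0.248)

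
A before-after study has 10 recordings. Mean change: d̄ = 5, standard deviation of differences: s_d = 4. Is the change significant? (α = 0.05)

t = d̄/(s_d/√n) = 5/(4/√10) = 3.953. df = 9, critical t = ±2.262. Reject H₀.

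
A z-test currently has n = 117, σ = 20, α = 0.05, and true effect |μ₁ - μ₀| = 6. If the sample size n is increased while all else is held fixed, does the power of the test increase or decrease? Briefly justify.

Power increases: a larger n shrinks the standard error σ/√n, moving the sampling distribution under H₁ further from the critical value.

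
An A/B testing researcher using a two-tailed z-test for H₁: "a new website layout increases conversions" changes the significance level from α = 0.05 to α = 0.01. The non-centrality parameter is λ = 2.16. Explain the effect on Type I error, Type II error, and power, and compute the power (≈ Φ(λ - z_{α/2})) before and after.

Decreasing α from 0.05 to 0.01:
• Type I error rate decreases (α is the Type I rate by definition).
• Critical value moves from z_{α/2} = 1.96 to 2.576, so power = Φ(λ - z_{α/2}) goes from Φ(2.16 - 1.96) = 0.579 to Φ(2.16 - 2.576) = 0.339.
• Type II error rate β = 1 - power therefore increases (0.421 → 0.661).
Appropriate when false positives are costly — here, rolling out a layout that doesn't actually help — wasted engineering effort.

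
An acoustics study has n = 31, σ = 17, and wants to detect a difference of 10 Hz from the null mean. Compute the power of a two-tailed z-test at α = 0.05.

SE = σ/√n = 17/√31 = 3.053. Non-centrality λ = d/SE = 10/3.053 = 3.275. Power ≈ Φ(λ - z_{α/2}) = Φ(3.275 - 1.96) = Φ(1.315) = 0.906.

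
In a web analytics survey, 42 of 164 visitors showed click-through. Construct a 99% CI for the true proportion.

p̂ = 0.256. CI = p̂ ± z*√(p̂(1-p̂)/n) = (0.168, 0.344)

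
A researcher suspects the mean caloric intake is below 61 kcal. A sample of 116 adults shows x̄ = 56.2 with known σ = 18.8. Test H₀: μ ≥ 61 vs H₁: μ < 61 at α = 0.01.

z = -2.75. Critical value: -2.33. Reject H₀.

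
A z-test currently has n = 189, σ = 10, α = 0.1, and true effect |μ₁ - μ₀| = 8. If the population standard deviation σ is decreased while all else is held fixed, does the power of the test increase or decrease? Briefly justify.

Power increases: a smaller σ shrinks the standard error σ/√n, moving the sampling distribution under H₁ further from the critical value.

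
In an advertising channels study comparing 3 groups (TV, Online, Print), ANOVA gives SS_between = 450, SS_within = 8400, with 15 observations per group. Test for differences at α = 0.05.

df_between = 2, df_within = 42. F = MS_between/MS_within = 225.0/200.0 = 1.125. F_crit ≈ 3.22. Fail to reject H₀.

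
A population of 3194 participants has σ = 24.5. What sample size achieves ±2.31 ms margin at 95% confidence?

Without FPC: n₀ = (1.96×24.5/2.31)² = 432.136. With FPC: n = n₀N/(n₀+N-1) = 380.7 → n = 381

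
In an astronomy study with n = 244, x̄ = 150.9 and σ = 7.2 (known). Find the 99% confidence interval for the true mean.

CI = x̄ ± z*(σ/√n) = 150.9 ± 2.576(7.2/√244) = 150.9 ± 1.19 = (149.71, 152.09)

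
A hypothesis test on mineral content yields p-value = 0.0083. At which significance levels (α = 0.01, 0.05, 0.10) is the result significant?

p = 0.0083. Significant at: α = 0.01, 0.05, 0.1.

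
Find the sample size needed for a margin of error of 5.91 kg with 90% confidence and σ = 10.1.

n = (z*σ/E)² = (1.645×10.1/5.91)² = 7.9 → n = 8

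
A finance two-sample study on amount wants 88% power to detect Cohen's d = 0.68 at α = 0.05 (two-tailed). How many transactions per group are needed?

z_{α/2} = 1.96, z_β = Φ⁻¹(0.88) = 1.175. For medium effect (d = 0.68): n per group = 2(z_{α/2} + z_β)²/d² = 2(1.96 + 1.175)²/0.68² = 42.5 → 43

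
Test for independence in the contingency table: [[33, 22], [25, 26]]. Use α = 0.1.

χ² = 1.288. df = 1, critical = 2.706. Fail to reject H₀. No evidence of dependence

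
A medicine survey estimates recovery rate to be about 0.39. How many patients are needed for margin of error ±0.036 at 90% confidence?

n = z²p(1-p)/E² = 1.645²×0.39×0.61/0.036² = 496.7 → n = 497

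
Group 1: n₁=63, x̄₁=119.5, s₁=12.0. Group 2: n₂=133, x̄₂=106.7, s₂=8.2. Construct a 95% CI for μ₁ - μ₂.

Difference = 12.8. SE = √(12.0²/63 + 8.2²/133) = 1.671. CI = (9.53, 16.07)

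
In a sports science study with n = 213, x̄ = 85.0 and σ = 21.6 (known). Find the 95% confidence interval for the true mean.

CI = x̄ ± z*(σ/√n) = 85.0 ± 1.96(21.6/√213) = 85.0 ± 2.9 = (82.1, 87.9)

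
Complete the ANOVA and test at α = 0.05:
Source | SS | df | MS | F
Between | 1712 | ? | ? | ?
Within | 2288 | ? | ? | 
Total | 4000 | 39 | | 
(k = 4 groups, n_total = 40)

df_between = 3, df_within = 36. MS_between = 570.67, MS_within = 63.56. F = 8.979, F_crit ≈ 2.866. Reject H₀.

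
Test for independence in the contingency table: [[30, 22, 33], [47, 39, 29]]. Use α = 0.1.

χ² = 4.347. df = 2, critical = 4.605. Fail to reject H₀. No evidence of dependence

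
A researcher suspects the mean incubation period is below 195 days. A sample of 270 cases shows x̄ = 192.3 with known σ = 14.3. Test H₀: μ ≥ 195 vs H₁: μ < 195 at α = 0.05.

z = -3.102. Critical value: -1.645. Reject H₀.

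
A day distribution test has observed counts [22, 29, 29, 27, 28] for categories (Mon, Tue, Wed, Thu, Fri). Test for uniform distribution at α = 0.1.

Expected = 27 each. χ² = Σ(O-E)²/E = 1.259. df = 4, critical value = 7.779. Fail to reject H₀.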